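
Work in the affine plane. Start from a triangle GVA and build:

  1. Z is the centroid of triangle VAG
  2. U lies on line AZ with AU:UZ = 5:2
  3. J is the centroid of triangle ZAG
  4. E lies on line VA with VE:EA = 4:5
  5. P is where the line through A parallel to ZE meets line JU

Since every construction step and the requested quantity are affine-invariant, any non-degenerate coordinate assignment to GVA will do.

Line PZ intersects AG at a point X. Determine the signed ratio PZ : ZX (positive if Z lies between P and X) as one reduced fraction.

Choose coordinates G = (0, 0), V = (1, 0), A = (0, 1).
1. Z is the centroid of triangle VAG ⇒ Z = (1/3, 1/3)
2. U lies on line AZ with AU:UZ = 5:2 ⇒ U = (5/21, 11/21)
3. J is the centroid of triangle ZAG ⇒ J = (1/9, 4/9)
4. E lies on line VA with VE:EA = 4:5 ⇒ E = (5/9, 4/9)
5. P is where the line through A parallel to ZE meets line JU ⇒ P = (5, 7/2)
line PZ meets AG at X = (0, 3/28)
Z = P + t·(X−P) with t = 14/15, so PZ:ZX = 14/15:1/15

PZ:ZX = 14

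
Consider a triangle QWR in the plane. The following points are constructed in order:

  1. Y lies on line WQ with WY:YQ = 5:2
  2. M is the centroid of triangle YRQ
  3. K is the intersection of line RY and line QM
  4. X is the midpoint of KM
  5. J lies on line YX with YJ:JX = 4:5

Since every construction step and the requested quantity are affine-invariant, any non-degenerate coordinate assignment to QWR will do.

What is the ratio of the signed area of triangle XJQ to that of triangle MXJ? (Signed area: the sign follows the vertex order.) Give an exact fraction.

[XJQ]:[MXJ] = 5

Work in coordinates with Q = (0, 0), W = (1, 0), R = (0, 1).
1. Y lies on line WQ with WY:YQ = 5:2 ⇒ Y = (2/7, 0)
2. M is the centroid of triangle YRQ ⇒ M = (2/21, 1/3)
3. K is the intersection of line RY and line QM ⇒ K = (1/7, 1/2)
4. X is the midpoint of KM ⇒ X = (5/42, 5/12)
5. J lies on line YX with YJ:JX = 4:5 ⇒ J = (40/189, 5/27)
2·[XJQ] = -25/378, 2·[MXJ] = -5/378
[XJQ]:[MXJ] = -25/378:-5/378 = 5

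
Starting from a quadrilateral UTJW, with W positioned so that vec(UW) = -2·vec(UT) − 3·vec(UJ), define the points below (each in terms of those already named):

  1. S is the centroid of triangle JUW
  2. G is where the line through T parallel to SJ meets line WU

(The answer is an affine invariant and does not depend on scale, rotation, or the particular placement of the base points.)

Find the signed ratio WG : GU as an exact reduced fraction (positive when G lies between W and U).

WG:GU = -9/5

Work in coordinates with U = (0, 0), T = (1, 0), J = (0, 1), W = (-2, -3).
1. S is the centroid of triangle JUW ⇒ S = (-2/3, -2/3)
2. G is where the line through T parallel to SJ meets line WU ⇒ G = (5/2, 15/4)
G = W + t·(U−W) with t = 9/4, so WG:GU = t:(1−t) = 9/4:-5/4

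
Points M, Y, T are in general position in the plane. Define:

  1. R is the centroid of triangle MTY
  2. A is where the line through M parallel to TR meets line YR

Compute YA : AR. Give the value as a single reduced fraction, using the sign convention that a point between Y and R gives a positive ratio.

Assign M = (0, 0), Y = (1, 0), T = (0, 1) — the answer is frame-independent, so this choice is without loss of generality.
1. R is the centroid of triangle MTY ⇒ R = (1/3, 1/3)
2. A is where the line through M parallel to TR meets line YR ⇒ A = (-1/3, 2/3)
A = Y + t·(R−Y) with t = 2, so YA:AR = t:(1−t) = 2:-1

YA:AR = -2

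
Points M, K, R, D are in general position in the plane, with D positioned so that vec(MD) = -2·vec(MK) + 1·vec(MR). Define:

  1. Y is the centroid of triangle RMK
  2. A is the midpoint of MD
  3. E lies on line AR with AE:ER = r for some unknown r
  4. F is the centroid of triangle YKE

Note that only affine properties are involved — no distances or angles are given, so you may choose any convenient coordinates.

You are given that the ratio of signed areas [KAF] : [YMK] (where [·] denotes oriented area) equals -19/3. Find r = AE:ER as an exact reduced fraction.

r = -4/3

Choose coordinates M = (0, 0), K = (1, 0), R = (0, 1), D = (-2, 1).
1. Y is the centroid of triangle RMK ⇒ Y = (1/3, 1/3)
2. A is the midpoint of MD ⇒ A = (-1, 1/2)
3. With AE:ER = r, write λ = r/(r+1) so E = A + λ·(R−A); E is affine-linear in λ
4. F is the centroid of triangle YKE ⇒ F is an affine combination of earlier points and hence also affine-linear in λ
Every point depending on E is an affine combination of E and λ-independent points, so each such coordinate is linear in λ; the λ² term in each signed area is a multiple of (R−A)×(R−A) = 0, so 2·[KAF] and 2·[YMK] are each linear in λ. Evaluating at λ=0 and λ=1:
  2·[KAF] = -1/2·λ − 1/9,   2·[YMK] = 1/3
So [KAF]:[YMK] = (-1/2·λ − 1/9) / (1/3). Setting this equal to -19/3:
  -1/2·λ − 1/9 = -19/3·(1/3)  ⇒  λ = 4
Then r = λ/(1−λ) = (4)/(-3) = -4/3. Check: with r = -4/3, E = (3, 5/2) and [KAF]:[YMK] = -19/3 as required.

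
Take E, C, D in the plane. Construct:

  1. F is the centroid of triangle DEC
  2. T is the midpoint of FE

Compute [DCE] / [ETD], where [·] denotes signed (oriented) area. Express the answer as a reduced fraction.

Work in coordinates with E = (0, 0), C = (1, 0), D = (0, 1).
1. F is the centroid of triangle DEC ⇒ F = (1/3, 1/3)
2. T is the midpoint of FE ⇒ T = (1/6, 1/6)
2·[DCE] = -1, 2·[ETD] = 1/6
[DCE]:[ETD] = -1:1/6 = -6

[DCE]:[ETD] = -6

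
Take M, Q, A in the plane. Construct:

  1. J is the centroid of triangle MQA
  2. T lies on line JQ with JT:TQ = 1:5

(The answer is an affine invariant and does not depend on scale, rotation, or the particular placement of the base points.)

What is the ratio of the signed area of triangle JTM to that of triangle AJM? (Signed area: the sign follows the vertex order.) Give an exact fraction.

[JTM]:[AJM] = 1/6

Choose coordinates M = (0, 0), Q = (1, 0), A = (0, 1).
1. J is the centroid of triangle MQA ⇒ J = (1/3, 1/3)
2. T lies on line JQ with JT:TQ = 1:5 ⇒ T = (4/9, 5/18)
2·[JTM] = -1/18, 2·[AJM] = -1/3
[JTM]:[AJM] = -1/18:-1/3 = 1/6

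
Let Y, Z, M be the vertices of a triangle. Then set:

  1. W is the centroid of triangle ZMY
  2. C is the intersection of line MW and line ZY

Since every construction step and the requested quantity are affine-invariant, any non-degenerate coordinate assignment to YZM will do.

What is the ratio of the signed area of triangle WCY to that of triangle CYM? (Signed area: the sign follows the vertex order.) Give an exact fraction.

[WCY]:[CYM] = 1/3

Assign Y = (0, 0), Z = (1, 0), M = (0, 1) — the answer is frame-independent, so this choice is without loss of generality.
1. W is the centroid of triangle ZMY ⇒ W = (1/3, 1/3)
2. C is the intersection of line MW and line ZY ⇒ C = (1/2, 0)
2·[WCY] = -1/6, 2·[CYM] = -1/2
[WCY]:[CYM] = -1/6:-1/2 = 1/3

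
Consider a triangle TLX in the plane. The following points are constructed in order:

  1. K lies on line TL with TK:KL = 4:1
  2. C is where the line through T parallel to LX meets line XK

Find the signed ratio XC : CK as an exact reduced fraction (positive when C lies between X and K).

Choose coordinates T = (0, 0), L = (1, 0), X = (0, 1).
1. K lies on line TL with TK:KL = 4:1 ⇒ K = (4/5, 0)
2. C is where the line through T parallel to LX meets line XK ⇒ C = (4, -4)
C = X + t·(K−X) with t = 5, so XC:CK = t:(1−t) = 5:-4

XC:CK = -5/4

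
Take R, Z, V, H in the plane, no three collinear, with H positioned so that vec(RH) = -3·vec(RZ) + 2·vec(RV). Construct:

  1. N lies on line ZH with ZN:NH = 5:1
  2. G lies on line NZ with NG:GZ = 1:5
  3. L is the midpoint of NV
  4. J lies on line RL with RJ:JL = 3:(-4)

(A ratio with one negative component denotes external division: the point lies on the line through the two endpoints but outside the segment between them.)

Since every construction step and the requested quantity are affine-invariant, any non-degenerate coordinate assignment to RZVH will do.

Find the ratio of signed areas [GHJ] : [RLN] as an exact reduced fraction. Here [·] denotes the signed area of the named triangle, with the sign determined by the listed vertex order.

[GHJ]:[RLN] = 121/42

Work in coordinates with R = (0, 0), Z = (1, 0), V = (0, 1), H = (-3, 2).
1. N lies on line ZH with ZN:NH = 5:1 ⇒ N = (-7/3, 5/3)
2. G lies on line NZ with NG:GZ = 1:5 ⇒ G = (-16/9, 25/18)
3. L is the midpoint of NV ⇒ L = (-7/6, 4/3)
4. J lies on line RL with RJ:JL = 3:(-4) ⇒ J = (7/2, -4)
2·[GHJ] = 121/36, 2·[RLN] = 7/6
[GHJ]:[RLN] = 121/36:7/6 = 121/42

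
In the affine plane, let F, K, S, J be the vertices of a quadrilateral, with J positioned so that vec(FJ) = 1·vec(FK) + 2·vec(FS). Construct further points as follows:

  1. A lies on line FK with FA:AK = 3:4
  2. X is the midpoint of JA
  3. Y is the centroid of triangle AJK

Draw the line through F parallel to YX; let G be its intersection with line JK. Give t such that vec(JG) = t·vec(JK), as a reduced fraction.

Set F = (0, 0), K = (1, 0), S = (0, 1), J = (1, 2); any affine frame gives the same invariant.
1. A lies on line FK with FA:AK = 3:4 ⇒ A = (3/7, 0)
2. X is the midpoint of JA ⇒ X = (5/7, 1)
3. Y is the centroid of triangle AJK ⇒ Y = (17/21, 2/3)
through F parallel to YX: direction (-2/21, 1/3); meets JK at G = (1, -7/2)
G = J + t·(K−J) with t = 11/4

t = 11/4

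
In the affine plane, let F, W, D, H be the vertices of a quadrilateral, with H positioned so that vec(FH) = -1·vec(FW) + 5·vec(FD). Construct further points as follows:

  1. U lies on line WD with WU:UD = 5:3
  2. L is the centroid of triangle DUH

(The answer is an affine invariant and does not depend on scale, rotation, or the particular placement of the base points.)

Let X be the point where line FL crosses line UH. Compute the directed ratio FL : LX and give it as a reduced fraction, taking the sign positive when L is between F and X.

FL:LX = 17/3

Set F = (0, 0), W = (1, 0), D = (0, 1), H = (-1, 5); any affine frame gives the same invariant.
1. U lies on line WD with WU:UD = 5:3 ⇒ U = (3/8, 5/8)
2. L is the centroid of triangle DUH ⇒ L = (-5/24, 53/24)
line FL meets UH at X = (-25/102, 265/102)
L = F + t·(X−F) with t = 17/20, so FL:LX = 17/20:3/20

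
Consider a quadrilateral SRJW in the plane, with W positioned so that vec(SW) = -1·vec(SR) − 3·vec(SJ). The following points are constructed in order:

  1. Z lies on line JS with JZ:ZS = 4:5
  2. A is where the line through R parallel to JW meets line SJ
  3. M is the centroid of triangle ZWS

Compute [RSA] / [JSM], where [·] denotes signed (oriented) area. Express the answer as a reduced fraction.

[RSA]:[JSM] = -12

Set S = (0, 0), R = (1, 0), J = (0, 1), W = (-1, -3); any affine frame gives the same invariant.
1. Z lies on line JS with JZ:ZS = 4:5 ⇒ Z = (0, 5/9)
2. A is where the line through R parallel to JW meets line SJ ⇒ A = (0, -4)
3. M is the centroid of triangle ZWS ⇒ M = (-1/3, -22/27)
2·[RSA] = 4, 2·[JSM] = -1/3
[RSA]:[JSM] = 4:-1/3 = -12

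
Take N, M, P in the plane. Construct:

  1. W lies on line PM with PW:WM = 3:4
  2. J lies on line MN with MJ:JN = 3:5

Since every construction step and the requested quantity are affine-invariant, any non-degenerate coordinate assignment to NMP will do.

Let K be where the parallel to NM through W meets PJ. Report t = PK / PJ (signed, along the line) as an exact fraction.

Assign N = (0, 0), M = (1, 0), P = (0, 1) — the answer is frame-independent, so this choice is without loss of generality.
1. W lies on line PM with PW:WM = 3:4 ⇒ W = (3/7, 4/7)
2. J lies on line MN with MJ:JN = 3:5 ⇒ J = (5/8, 0)
through W parallel to NM: direction (1, 0); meets PJ at K = (15/56, 4/7)
K = P + t·(J−P) with t = 3/7

t = 3/7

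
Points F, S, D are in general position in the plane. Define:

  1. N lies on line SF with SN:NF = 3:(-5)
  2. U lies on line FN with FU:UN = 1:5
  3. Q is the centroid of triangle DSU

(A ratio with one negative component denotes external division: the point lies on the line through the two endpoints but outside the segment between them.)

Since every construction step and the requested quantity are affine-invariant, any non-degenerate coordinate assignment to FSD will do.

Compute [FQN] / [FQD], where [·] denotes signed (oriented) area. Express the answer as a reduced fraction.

Choose coordinates F = (0, 0), S = (1, 0), D = (0, 1).
1. N lies on line SF with SN:NF = 3:(-5) ⇒ N = (5/2, 0)
2. U lies on line FN with FU:UN = 1:5 ⇒ U = (5/12, 0)
3. Q is the centroid of triangle DSU ⇒ Q = (17/36, 1/3)
2·[FQN] = -5/6, 2·[FQD] = 17/36
[FQN]:[FQD] = -5/6:17/36 = -30/17

[FQN]:[FQD] = -30/17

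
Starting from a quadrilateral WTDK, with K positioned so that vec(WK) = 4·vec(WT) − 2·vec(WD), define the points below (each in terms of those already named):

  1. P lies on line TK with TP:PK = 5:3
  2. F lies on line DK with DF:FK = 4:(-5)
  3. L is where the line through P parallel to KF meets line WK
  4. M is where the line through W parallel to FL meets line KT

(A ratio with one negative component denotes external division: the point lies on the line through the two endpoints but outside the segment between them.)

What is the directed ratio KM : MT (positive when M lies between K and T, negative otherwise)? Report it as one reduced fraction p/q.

KM:MT = -320/237

Choose coordinates W = (0, 0), T = (1, 0), D = (0, 1), K = (4, -2).
1. P lies on line TK with TP:PK = 5:3 ⇒ P = (23/8, -5/4)
2. F lies on line DK with DF:FK = 4:(-5) ⇒ F = (-16, 13)
3. L is where the line through P parallel to KF meets line WK ⇒ L = (29/8, -29/16)
4. M is where the line through W parallel to FL meets line KT ⇒ M = (-628/83, 474/83)
M = K + t·(T−K) with t = 320/83, so KM:MT = t:(1−t) = 320/83:-237/83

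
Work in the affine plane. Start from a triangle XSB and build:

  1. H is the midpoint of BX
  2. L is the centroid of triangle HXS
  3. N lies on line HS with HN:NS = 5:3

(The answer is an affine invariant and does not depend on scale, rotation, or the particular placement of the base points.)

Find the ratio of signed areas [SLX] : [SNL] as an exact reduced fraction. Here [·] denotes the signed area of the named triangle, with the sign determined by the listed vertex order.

Work in coordinates with X = (0, 0), S = (1, 0), B = (0, 1).
1. H is the midpoint of BX ⇒ H = (0, 1/2)
2. L is the centroid of triangle HXS ⇒ L = (1/3, 1/6)
3. N lies on line HS with HN:NS = 5:3 ⇒ N = (5/8, 3/16)
2·[SLX] = 1/6, 2·[SNL] = 1/16
[SLX]:[SNL] = 1/6:1/16 = 8/3

[SLX]:[SNL] = 8/3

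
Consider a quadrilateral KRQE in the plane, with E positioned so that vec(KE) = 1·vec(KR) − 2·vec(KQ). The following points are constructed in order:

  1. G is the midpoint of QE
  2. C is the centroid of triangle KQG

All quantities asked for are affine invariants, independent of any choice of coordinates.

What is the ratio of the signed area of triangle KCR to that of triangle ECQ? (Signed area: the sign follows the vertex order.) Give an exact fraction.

[KCR]:[ECQ] = 1/2

Assign K = (0, 0), R = (1, 0), Q = (0, 1), E = (1, -2) — the answer is frame-independent, so this choice is without loss of generality.
1. G is the midpoint of QE ⇒ G = (1/2, -1/2)
2. C is the centroid of triangle KQG ⇒ C = (1/6, 1/6)
2·[KCR] = -1/6, 2·[ECQ] = -1/3
[KCR]:[ECQ] = -1/6:-1/3 = 1/2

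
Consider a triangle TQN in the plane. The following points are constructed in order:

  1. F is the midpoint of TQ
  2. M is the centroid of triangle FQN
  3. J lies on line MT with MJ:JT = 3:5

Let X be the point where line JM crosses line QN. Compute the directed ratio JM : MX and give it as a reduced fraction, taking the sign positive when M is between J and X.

JM:MX = 15/8

Assign T = (0, 0), Q = (1, 0), N = (0, 1) — the answer is frame-independent, so this choice is without loss of generality.
1. F is the midpoint of TQ ⇒ F = (1/2, 0)
2. M is the centroid of triangle FQN ⇒ M = (1/2, 1/3)
3. J lies on line MT with MJ:JT = 3:5 ⇒ J = (5/16, 5/24)
line JM meets QN at X = (3/5, 2/5)
M = J + t·(X−J) with t = 15/23, so JM:MX = 15/23:8/23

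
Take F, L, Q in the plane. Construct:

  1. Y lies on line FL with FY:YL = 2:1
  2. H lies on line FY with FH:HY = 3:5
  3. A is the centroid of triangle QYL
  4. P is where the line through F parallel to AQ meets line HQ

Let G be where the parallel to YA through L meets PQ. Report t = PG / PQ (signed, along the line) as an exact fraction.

Set F = (0, 0), L = (1, 0), Q = (0, 1); any affine frame gives the same invariant.
1. Y lies on line FL with FY:YL = 2:1 ⇒ Y = (2/3, 0)
2. H lies on line FY with FH:HY = 3:5 ⇒ H = (1/4, 0)
3. A is the centroid of triangle QYL ⇒ A = (5/9, 1/3)
4. P is where the line through F parallel to AQ meets line HQ ⇒ P = (5/14, -3/7)
through L parallel to YA: direction (-1/9, 1/3); meets PQ at G = (-2, 9)
G = P + t·(Q−P) with t = 33/5

t = 33/5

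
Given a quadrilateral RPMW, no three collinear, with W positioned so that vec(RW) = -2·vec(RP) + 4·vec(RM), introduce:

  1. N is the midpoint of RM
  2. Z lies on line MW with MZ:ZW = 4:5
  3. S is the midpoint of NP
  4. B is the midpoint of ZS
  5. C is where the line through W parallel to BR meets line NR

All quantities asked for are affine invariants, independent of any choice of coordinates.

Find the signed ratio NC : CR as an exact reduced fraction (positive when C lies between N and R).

Work in coordinates with R = (0, 0), P = (1, 0), M = (0, 1), W = (-2, 4).
1. N is the midpoint of RM ⇒ N = (0, 1/2)
2. Z lies on line MW with MZ:ZW = 4:5 ⇒ Z = (-8/9, 7/3)
3. S is the midpoint of NP ⇒ S = (1/2, 1/4)
4. B is the midpoint of ZS ⇒ B = (-7/36, 31/24)
5. C is where the line through W parallel to BR meets line NR ⇒ C = (0, -65/7)
C = N + t·(R−N) with t = 137/7, so NC:CR = t:(1−t) = 137/7:-130/7

NC:CR = -137/130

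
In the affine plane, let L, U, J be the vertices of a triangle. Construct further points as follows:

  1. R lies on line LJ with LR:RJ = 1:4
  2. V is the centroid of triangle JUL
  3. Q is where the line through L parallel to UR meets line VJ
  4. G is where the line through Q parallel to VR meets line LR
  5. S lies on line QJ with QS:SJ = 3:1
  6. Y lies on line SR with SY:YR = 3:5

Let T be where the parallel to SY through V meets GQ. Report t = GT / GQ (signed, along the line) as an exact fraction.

t = 11/35

Choose coordinates L = (0, 0), U = (1, 0), J = (0, 1).
1. R lies on line LJ with LR:RJ = 1:4 ⇒ R = (0, 1/5)
2. V is the centroid of triangle JUL ⇒ V = (1/3, 1/3)
3. Q is where the line through L parallel to UR meets line VJ ⇒ Q = (5/9, -1/9)
4. G is where the line through Q parallel to VR meets line LR ⇒ G = (0, -1/3)
5. S lies on line QJ with QS:SJ = 3:1 ⇒ S = (5/36, 13/18)
6. Y lies on line SR with SY:YR = 3:5 ⇒ Y = (25/288, 379/720)
through V parallel to SY: direction (-5/96, -47/240); meets GQ at T = (11/63, -83/315)
T = G + t·(Q−G) with t = 11/35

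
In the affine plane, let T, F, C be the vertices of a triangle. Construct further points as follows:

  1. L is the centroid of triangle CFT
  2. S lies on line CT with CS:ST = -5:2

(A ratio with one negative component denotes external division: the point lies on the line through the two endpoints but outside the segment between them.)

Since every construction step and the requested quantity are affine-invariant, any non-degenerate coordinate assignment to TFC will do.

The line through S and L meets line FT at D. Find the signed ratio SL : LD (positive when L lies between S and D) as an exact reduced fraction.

Work in coordinates with T = (0, 0), F = (1, 0), C = (0, 1).
1. L is the centroid of triangle CFT ⇒ L = (1/3, 1/3)
2. S lies on line CT with CS:ST = -5:2 ⇒ S = (0, -2/3)
line SL meets FT at D = (2/9, 0)
L = S + t·(D−S) with t = 3/2, so SL:LD = 3/2:-1/2

SL:LD = -3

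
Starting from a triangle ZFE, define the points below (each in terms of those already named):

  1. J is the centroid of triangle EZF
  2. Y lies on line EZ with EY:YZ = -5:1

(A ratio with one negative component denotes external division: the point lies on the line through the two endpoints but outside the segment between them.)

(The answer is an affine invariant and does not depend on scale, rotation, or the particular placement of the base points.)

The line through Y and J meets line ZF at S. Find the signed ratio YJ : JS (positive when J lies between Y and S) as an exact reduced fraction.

Work in coordinates with Z = (0, 0), F = (1, 0), E = (0, 1).
1. J is the centroid of triangle EZF ⇒ J = (1/3, 1/3)
2. Y lies on line EZ with EY:YZ = -5:1 ⇒ Y = (0, -1/4)
line YJ meets ZF at S = (1/7, 0)
J = Y + t·(S−Y) with t = 7/3, so YJ:JS = 7/3:-4/3

YJ:JS = -7/4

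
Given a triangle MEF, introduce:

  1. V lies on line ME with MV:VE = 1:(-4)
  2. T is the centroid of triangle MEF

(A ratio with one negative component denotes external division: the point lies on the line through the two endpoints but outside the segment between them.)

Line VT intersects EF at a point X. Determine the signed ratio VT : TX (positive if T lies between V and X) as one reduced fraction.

Assign M = (0, 0), E = (1, 0), F = (0, 1) — the answer is frame-independent, so this choice is without loss of generality.
1. V lies on line ME with MV:VE = 1:(-4) ⇒ V = (-1/3, 0)
2. T is the centroid of triangle MEF ⇒ T = (1/3, 1/3)
line VT meets EF at X = (5/9, 4/9)
T = V + t·(X−V) with t = 3/4, so VT:TX = 3/4:1/4

VT:TX = 3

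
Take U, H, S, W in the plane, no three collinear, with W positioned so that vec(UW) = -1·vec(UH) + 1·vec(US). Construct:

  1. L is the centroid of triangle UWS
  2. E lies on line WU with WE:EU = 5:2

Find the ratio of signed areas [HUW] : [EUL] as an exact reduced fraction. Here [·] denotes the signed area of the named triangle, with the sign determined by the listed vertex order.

Set U = (0, 0), H = (1, 0), S = (0, 1), W = (-1, 1); any affine frame gives the same invariant.
1. L is the centroid of triangle UWS ⇒ L = (-1/3, 2/3)
2. E lies on line WU with WE:EU = 5:2 ⇒ E = (-2/7, 2/7)
2·[HUW] = -1, 2·[EUL] = 2/21
[HUW]:[EUL] = -1:2/21 = -21/2

[HUW]:[EUL] = -21/2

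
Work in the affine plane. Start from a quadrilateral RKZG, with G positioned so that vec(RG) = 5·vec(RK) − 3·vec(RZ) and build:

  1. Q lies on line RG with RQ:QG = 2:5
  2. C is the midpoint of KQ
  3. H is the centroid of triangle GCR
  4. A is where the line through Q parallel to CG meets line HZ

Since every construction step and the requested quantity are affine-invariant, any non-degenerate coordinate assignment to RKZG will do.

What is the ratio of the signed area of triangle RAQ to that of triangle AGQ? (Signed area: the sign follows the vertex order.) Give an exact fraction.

Assign R = (0, 0), K = (1, 0), Z = (0, 1), G = (5, -3) — the answer is frame-independent, so this choice is without loss of generality.
1. Q lies on line RG with RQ:QG = 2:5 ⇒ Q = (10/7, -6/7)
2. C is the midpoint of KQ ⇒ C = (17/14, -3/7)
3. H is the centroid of triangle GCR ⇒ H = (29/14, -8/7)
4. A is where the line through Q parallel to CG meets line HZ ⇒ A = (1363/546, -144/91)
2·[RAQ] = 11/91, 2·[AGQ] = 55/182
[RAQ]:[AGQ] = 11/91:55/182 = 2/5

[RAQ]:[AGQ] = 2/5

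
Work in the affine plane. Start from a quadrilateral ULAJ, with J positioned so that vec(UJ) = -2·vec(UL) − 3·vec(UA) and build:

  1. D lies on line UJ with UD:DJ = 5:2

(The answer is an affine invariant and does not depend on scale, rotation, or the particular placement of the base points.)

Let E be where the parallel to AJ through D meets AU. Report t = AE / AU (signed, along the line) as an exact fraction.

t = 2/7

Work in coordinates with U = (0, 0), L = (1, 0), A = (0, 1), J = (-2, -3).
1. D lies on line UJ with UD:DJ = 5:2 ⇒ D = (-10/7, -15/7)
through D parallel to AJ: direction (-2, -4); meets AU at E = (0, 5/7)
E = A + t·(U−A) with t = 2/7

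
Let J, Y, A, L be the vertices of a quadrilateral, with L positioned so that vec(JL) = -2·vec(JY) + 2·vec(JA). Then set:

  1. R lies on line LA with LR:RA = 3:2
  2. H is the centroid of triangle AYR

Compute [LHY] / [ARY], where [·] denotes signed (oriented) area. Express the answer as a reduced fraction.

Set J = (0, 0), Y = (1, 0), A = (0, 1), L = (-2, 2); any affine frame gives the same invariant.
1. R lies on line LA with LR:RA = 3:2 ⇒ R = (-4/5, 7/5)
2. H is the centroid of triangle AYR ⇒ H = (1/15, 4/5)
2·[LHY] = -8/15, 2·[ARY] = 2/5
[LHY]:[ARY] = -8/15:2/5 = -4/3

[LHY]:[ARY] = -4/3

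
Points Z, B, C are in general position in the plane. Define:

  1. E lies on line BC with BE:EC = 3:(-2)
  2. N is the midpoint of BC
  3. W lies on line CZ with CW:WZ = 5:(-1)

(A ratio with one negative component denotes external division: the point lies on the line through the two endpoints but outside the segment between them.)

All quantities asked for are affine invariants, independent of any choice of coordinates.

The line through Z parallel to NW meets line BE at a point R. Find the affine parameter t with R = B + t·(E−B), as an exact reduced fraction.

t = 1/5

Work in coordinates with Z = (0, 0), B = (1, 0), C = (0, 1).
1. E lies on line BC with BE:EC = 3:(-2) ⇒ E = (-2, 3)
2. N is the midpoint of BC ⇒ N = (1/2, 1/2)
3. W lies on line CZ with CW:WZ = 5:(-1) ⇒ W = (0, -1/4)
through Z parallel to NW: direction (-1/2, -3/4); meets BE at R = (2/5, 3/5)
R = B + t·(E−B) with t = 1/5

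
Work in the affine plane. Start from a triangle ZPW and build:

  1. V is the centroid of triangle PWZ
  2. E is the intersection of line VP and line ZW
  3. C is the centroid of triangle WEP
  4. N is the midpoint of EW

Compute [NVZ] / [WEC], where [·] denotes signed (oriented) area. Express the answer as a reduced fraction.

[NVZ]:[WEC] = -3/2

Work in coordinates with Z = (0, 0), P = (1, 0), W = (0, 1).
1. V is the centroid of triangle PWZ ⇒ V = (1/3, 1/3)
2. E is the intersection of line VP and line ZW ⇒ E = (0, 1/2)
3. C is the centroid of triangle WEP ⇒ C = (1/3, 1/2)
4. N is the midpoint of EW ⇒ N = (0, 3/4)
2·[NVZ] = -1/4, 2·[WEC] = 1/6
[NVZ]:[WEC] = -1/4:1/6 = -3/2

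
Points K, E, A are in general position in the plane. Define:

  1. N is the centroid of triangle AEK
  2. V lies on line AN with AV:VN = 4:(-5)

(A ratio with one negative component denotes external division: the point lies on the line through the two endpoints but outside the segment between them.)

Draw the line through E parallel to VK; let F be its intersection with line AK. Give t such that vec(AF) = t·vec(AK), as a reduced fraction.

Work in coordinates with K = (0, 0), E = (1, 0), A = (0, 1).
1. N is the centroid of triangle AEK ⇒ N = (1/3, 1/3)
2. V lies on line AN with AV:VN = 4:(-5) ⇒ V = (-4/3, 11/3)
through E parallel to VK: direction (4/3, -11/3); meets AK at F = (0, 11/4)
F = A + t·(K−A) with t = -7/4

t = -7/4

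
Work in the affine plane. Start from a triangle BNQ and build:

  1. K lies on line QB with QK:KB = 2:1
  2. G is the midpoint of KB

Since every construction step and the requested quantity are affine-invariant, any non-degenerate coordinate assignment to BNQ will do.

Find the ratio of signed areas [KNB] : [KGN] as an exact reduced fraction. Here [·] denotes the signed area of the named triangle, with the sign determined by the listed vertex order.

Work in coordinates with B = (0, 0), N = (1, 0), Q = (0, 1).
1. K lies on line QB with QK:KB = 2:1 ⇒ K = (0, 1/3)
2. G is the midpoint of KB ⇒ G = (0, 1/6)
2·[KNB] = -1/3, 2·[KGN] = 1/6
[KNB]:[KGN] = -1/3:1/6 = -2

[KNB]:[KGN] = -2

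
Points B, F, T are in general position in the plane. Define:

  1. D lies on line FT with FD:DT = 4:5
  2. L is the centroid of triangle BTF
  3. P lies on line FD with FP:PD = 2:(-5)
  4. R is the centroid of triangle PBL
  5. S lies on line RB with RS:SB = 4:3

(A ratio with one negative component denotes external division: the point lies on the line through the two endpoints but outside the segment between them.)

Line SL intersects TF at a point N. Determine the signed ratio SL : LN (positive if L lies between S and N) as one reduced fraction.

SL:LN = 9/7

Work in coordinates with B = (0, 0), F = (1, 0), T = (0, 1).
1. D lies on line FT with FD:DT = 4:5 ⇒ D = (5/9, 4/9)
2. L is the centroid of triangle BTF ⇒ L = (1/3, 1/3)
3. P lies on line FD with FP:PD = 2:(-5) ⇒ P = (35/27, -8/27)
4. R is the centroid of triangle PBL ⇒ R = (44/81, 1/81)
5. S lies on line RB with RS:SB = 4:3 ⇒ S = (44/189, 1/189)
line SL meets TF at N = (100/243, 143/243)
L = S + t·(N−S) with t = 9/16, so SL:LN = 9/16:7/16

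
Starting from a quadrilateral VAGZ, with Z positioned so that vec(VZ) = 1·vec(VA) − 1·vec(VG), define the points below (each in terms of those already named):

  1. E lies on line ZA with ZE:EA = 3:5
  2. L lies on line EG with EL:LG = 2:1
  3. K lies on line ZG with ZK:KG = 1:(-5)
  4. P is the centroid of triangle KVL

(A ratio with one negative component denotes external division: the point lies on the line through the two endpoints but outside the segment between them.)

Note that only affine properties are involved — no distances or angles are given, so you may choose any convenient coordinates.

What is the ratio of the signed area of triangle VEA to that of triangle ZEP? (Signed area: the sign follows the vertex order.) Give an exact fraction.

[VEA]:[ZEP] = 60/17

Assign V = (0, 0), A = (1, 0), G = (0, 1), Z = (1, -1) — the answer is frame-independent, so this choice is without loss of generality.
1. E lies on line ZA with ZE:EA = 3:5 ⇒ E = (1, -5/8)
2. L lies on line EG with EL:LG = 2:1 ⇒ L = (1/3, 11/24)
3. K lies on line ZG with ZK:KG = 1:(-5) ⇒ K = (5/4, -3/2)
4. P is the centroid of triangle KVL ⇒ P = (19/36, -25/72)
2·[VEA] = 5/8, 2·[ZEP] = 17/96
[VEA]:[ZEP] = 5/8:17/96 = 60/17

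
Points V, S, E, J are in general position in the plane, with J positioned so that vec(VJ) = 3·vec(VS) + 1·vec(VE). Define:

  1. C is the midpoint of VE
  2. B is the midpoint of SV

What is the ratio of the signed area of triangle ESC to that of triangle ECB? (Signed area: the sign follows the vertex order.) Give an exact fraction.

Choose coordinates V = (0, 0), S = (1, 0), E = (0, 1), J = (3, 1).
1. C is the midpoint of VE ⇒ C = (0, 1/2)
2. B is the midpoint of SV ⇒ B = (1/2, 0)
2·[ESC] = -1/2, 2·[ECB] = 1/4
[ESC]:[ECB] = -1/2:1/4 = -2

[ESC]:[ECB] = -2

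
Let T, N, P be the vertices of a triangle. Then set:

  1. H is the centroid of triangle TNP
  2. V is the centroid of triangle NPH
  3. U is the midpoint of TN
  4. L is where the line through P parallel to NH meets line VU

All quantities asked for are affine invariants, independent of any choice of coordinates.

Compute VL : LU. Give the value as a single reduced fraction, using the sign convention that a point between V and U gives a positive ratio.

VL:LU = -4/9

Choose coordinates T = (0, 0), N = (1, 0), P = (0, 1).
1. H is the centroid of triangle TNP ⇒ H = (1/3, 1/3)
2. V is the centroid of triangle NPH ⇒ V = (4/9, 4/9)
3. U is the midpoint of TN ⇒ U = (1/2, 0)
4. L is where the line through P parallel to NH meets line VU ⇒ L = (2/5, 4/5)
L = V + t·(U−V) with t = -4/5, so VL:LU = t:(1−t) = -4/5:9/5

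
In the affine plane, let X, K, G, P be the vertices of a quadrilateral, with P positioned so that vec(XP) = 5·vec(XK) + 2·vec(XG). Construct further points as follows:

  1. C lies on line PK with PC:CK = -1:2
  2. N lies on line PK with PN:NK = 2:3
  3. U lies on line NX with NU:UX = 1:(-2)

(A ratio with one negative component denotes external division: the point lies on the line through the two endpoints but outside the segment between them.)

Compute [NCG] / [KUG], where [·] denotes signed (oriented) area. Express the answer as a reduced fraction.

Set X = (0, 0), K = (1, 0), G = (0, 1), P = (5, 2); any affine frame gives the same invariant.
1. C lies on line PK with PC:CK = -1:2 ⇒ C = (9, 4)
2. N lies on line PK with PN:NK = 2:3 ⇒ N = (17/5, 6/5)
3. U lies on line NX with NU:UX = 1:(-2) ⇒ U = (34/5, 12/5)
2·[NCG] = 42/5, 2·[KUG] = 41/5
[NCG]:[KUG] = 42/5:41/5 = 42/41

[NCG]:[KUG] = 42/41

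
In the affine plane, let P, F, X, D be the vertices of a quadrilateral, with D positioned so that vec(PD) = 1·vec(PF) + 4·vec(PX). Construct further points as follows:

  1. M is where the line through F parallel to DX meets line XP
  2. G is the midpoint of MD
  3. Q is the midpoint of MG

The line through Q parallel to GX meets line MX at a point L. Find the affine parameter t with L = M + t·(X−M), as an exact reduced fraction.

Choose coordinates P = (0, 0), F = (1, 0), X = (0, 1), D = (1, 4).
1. M is where the line through F parallel to DX meets line XP ⇒ M = (0, -3)
2. G is the midpoint of MD ⇒ G = (1/2, 1/2)
3. Q is the midpoint of MG ⇒ Q = (1/4, -5/4)
through Q parallel to GX: direction (-1/2, 1/2); meets MX at L = (0, -1)
L = M + t·(X−M) with t = 1/2

t = 1/2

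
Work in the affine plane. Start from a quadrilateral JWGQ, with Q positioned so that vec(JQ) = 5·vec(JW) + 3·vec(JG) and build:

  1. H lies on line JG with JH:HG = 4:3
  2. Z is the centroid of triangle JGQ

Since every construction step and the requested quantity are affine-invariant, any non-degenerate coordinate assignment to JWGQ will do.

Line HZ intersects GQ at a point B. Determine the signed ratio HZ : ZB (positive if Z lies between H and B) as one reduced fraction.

HZ:ZB = 2/7

Set J = (0, 0), W = (1, 0), G = (0, 1), Q = (5, 3); any affine frame gives the same invariant.
1. H lies on line JG with JH:HG = 4:3 ⇒ H = (0, 4/7)
2. Z is the centroid of triangle JGQ ⇒ Z = (5/3, 4/3)
line HZ meets GQ at B = (15/2, 4)
Z = H + t·(B−H) with t = 2/9, so HZ:ZB = 2/9:7/9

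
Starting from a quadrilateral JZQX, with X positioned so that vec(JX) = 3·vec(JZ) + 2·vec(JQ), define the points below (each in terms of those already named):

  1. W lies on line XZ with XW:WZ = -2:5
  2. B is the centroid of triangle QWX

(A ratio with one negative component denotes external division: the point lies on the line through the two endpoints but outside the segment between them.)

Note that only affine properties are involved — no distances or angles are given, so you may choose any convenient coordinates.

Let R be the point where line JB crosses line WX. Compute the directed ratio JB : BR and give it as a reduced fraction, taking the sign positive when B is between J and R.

Work in coordinates with J = (0, 0), Z = (1, 0), Q = (0, 1), X = (3, 2).
1. W lies on line XZ with XW:WZ = -2:5 ⇒ W = (13/3, 10/3)
2. B is the centroid of triangle QWX ⇒ B = (22/9, 19/9)
line JB meets WX at R = (22/3, 19/3)
B = J + t·(R−J) with t = 1/3, so JB:BR = 1/3:2/3

JB:BR = 1/2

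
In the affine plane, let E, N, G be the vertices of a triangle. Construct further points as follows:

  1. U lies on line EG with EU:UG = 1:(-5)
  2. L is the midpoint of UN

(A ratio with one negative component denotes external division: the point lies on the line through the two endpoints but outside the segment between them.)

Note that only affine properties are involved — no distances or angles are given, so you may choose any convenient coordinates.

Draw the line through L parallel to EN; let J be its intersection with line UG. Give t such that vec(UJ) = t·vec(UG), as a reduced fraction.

t = 1/10

Work in coordinates with E = (0, 0), N = (1, 0), G = (0, 1).
1. U lies on line EG with EU:UG = 1:(-5) ⇒ U = (0, -1/4)
2. L is the midpoint of UN ⇒ L = (1/2, -1/8)
through L parallel to EN: direction (1, 0); meets UG at J = (0, -1/8)
J = U + t·(G−U) with t = 1/10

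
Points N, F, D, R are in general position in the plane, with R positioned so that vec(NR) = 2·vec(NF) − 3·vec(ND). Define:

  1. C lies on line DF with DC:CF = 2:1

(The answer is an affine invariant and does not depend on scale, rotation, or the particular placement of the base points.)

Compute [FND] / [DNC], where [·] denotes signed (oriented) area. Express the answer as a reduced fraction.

Work in coordinates with N = (0, 0), F = (1, 0), D = (0, 1), R = (2, -3).
1. C lies on line DF with DC:CF = 2:1 ⇒ C = (2/3, 1/3)
2·[FND] = -1, 2·[DNC] = 2/3
[FND]:[DNC] = -1:2/3 = -3/2

[FND]:[DNC] = -3/2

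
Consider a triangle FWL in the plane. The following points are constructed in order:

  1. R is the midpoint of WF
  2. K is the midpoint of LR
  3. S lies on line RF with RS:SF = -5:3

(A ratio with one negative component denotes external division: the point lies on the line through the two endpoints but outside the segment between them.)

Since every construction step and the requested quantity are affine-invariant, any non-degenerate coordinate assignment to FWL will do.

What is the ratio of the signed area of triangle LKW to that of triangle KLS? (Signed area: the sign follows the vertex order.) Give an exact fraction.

Work in coordinates with F = (0, 0), W = (1, 0), L = (0, 1).
1. R is the midpoint of WF ⇒ R = (1/2, 0)
2. K is the midpoint of LR ⇒ K = (1/4, 1/2)
3. S lies on line RF with RS:SF = -5:3 ⇒ S = (-3/4, 0)
2·[LKW] = 1/4, 2·[KLS] = 5/8
[LKW]:[KLS] = 1/4:5/8 = 2/5

[LKW]:[KLS] = 2/5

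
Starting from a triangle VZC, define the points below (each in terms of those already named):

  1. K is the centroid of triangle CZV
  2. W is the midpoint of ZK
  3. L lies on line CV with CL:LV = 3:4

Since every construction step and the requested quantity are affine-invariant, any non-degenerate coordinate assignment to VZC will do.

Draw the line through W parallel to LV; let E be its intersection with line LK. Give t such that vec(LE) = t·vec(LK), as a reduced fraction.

t = 2

Assign V = (0, 0), Z = (1, 0), C = (0, 1) — the answer is frame-independent, so this choice is without loss of generality.
1. K is the centroid of triangle CZV ⇒ K = (1/3, 1/3)
2. W is the midpoint of ZK ⇒ W = (2/3, 1/6)
3. L lies on line CV with CL:LV = 3:4 ⇒ L = (0, 4/7)
through W parallel to LV: direction (0, -4/7); meets LK at E = (2/3, 2/21)
E = L + t·(K−L) with t = 2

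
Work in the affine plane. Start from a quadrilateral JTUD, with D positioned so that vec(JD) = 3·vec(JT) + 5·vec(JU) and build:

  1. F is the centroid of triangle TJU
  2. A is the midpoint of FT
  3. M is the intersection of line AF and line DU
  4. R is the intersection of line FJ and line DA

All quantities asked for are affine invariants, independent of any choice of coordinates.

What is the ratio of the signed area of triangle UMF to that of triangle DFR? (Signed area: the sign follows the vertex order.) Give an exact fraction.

Assign J = (0, 0), T = (1, 0), U = (0, 1), D = (3, 5) — the answer is frame-independent, so this choice is without loss of generality.
1. F is the centroid of triangle TJU ⇒ F = (1/3, 1/3)
2. A is the midpoint of FT ⇒ A = (2/3, 1/6)
3. M is the intersection of line AF and line DU ⇒ M = (-3/11, 7/11)
4. R is the intersection of line FJ and line DA ⇒ R = (17/15, 17/15)
2·[UMF] = 10/33, 2·[DFR] = 8/5
[UMF]:[DFR] = 10/33:8/5 = 25/132

[UMF]:[DFR] = 25/132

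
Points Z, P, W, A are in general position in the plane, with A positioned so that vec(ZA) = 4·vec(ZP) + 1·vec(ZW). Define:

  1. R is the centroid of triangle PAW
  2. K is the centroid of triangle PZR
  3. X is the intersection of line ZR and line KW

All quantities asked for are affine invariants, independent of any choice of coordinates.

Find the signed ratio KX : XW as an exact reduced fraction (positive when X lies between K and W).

Set Z = (0, 0), P = (1, 0), W = (0, 1), A = (4, 1); any affine frame gives the same invariant.
1. R is the centroid of triangle PAW ⇒ R = (5/3, 2/3)
2. K is the centroid of triangle PZR ⇒ K = (8/9, 2/9)
3. X is the intersection of line ZR and line KW ⇒ X = (40/51, 16/51)
X = K + t·(W−K) with t = 2/17, so KX:XW = t:(1−t) = 2/17:15/17

KX:XW = 2/15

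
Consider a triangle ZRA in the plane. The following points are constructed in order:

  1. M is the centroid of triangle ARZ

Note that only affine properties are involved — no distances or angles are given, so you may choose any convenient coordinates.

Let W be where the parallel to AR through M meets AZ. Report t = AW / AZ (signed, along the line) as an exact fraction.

t = 1/3

Set Z = (0, 0), R = (1, 0), A = (0, 1); any affine frame gives the same invariant.
1. M is the centroid of triangle ARZ ⇒ M = (1/3, 1/3)
through M parallel to AR: direction (1, -1); meets AZ at W = (0, 2/3)
W = A + t·(Z−A) with t = 1/3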